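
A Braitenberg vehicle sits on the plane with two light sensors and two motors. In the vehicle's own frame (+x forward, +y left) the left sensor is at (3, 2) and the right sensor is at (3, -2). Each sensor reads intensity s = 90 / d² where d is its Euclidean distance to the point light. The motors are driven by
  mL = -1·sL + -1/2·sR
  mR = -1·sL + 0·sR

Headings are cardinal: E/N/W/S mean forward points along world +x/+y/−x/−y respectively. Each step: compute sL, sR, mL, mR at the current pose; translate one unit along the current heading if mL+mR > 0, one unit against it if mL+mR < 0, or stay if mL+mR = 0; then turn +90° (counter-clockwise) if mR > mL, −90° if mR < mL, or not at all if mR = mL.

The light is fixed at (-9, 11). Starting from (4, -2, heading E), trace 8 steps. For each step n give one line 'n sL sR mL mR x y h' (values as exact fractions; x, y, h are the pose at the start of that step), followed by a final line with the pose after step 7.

0 90/377 90/481 -4635/13949 -90/377 4 -2 E
1 9/20 45/148 -891/1480 -9/20 3 -2 N
2 90/337 2/5 -787/1685 -90/337 3 -3 W
3 45/257 9/41 -6003/21074 -45/257 4 -3 S
4 90/377 90/481 -4635/13949 -90/377 4 -2 E
5 9/20 45/148 -891/1480 -9/20 3 -2 N
6 90/337 2/5 -787/1685 -90/337 3 -3 W
7 45/257 9/41 -6003/21074 -45/257 4 -3 S
final 4 -2 E

n=0: pose=(4,-2,E); sL=90/377, sR=90/481; mL=-4635/13949, mR=-90/377; mL+mR=-7965/13949 → advance -1; mR−mL=45/481 → turn +1·90°
n=1: pose=(3,-2,N); sL=9/20, sR=45/148; mL=-891/1480, mR=-9/20; mL+mR=-1557/1480 → advance -1; mR−mL=45/296 → turn +1·90°
n=2: pose=(3,-3,W); sL=90/337, sR=2/5; mL=-787/1685, mR=-90/337; mL+mR=-1237/1685 → advance -1; mR−mL=1/5 → turn +1·90°
n=3: pose=(4,-3,S); sL=45/257, sR=9/41; mL=-6003/21074, mR=-45/257; mL+mR=-9693/21074 → advance -1; mR−mL=9/82 → turn +1·90°
n=4: pose=(4,-2,E); sL=90/377, sR=90/481; mL=-4635/13949, mR=-90/377; mL+mR=-7965/13949 → advance -1; mR−mL=45/481 → turn +1·90°
n=5: pose=(3,-2,N); sL=9/20, sR=45/148; mL=-891/1480, mR=-9/20; mL+mR=-1557/1480 → advance -1; mR−mL=45/296 → turn +1·90°
n=6: pose=(3,-3,W); sL=90/337, sR=2/5; mL=-787/1685, mR=-90/337; mL+mR=-1237/1685 → advance -1; mR−mL=1/5 → turn +1·90°
n=7: pose=(4,-3,S); sL=45/257, sR=9/41; mL=-6003/21074, mR=-45/257; mL+mR=-9693/21074 → advance -1; mR−mL=9/82 → turn +1·90°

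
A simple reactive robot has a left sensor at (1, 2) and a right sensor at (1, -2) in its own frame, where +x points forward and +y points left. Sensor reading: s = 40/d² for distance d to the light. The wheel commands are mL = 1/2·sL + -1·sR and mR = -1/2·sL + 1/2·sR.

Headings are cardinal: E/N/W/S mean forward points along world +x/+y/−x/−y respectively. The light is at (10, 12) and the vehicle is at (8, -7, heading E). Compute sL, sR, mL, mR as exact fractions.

left sensor world pos  = (9, -5); dL² = 290
right sensor world pos = (9, -9); dR² = 442
sL = 40/290 = 4/29
sR = 40/442 = 20/221
mL = 1/2·sL + -1·sR = -138/6409
mR = -1/2·sL + 1/2·sR = -152/6409

4/29 20/221 -138/6409 -152/6409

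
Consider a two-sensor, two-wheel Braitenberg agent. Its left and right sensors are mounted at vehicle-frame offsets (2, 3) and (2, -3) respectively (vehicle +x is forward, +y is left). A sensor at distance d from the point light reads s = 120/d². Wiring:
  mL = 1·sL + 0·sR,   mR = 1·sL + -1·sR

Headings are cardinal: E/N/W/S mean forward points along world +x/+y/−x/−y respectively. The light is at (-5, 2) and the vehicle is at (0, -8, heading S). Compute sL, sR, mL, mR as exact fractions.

left sensor world pos  = (3, -10); dL² = 208
right sensor world pos = (-3, -10); dR² = 148
sL = 120/208 = 15/26
sR = 120/148 = 30/37
mL = 1·sL + 0·sR = 15/26
mR = 1·sL + -1·sR = -225/962

15/26 30/37 15/26 -225/962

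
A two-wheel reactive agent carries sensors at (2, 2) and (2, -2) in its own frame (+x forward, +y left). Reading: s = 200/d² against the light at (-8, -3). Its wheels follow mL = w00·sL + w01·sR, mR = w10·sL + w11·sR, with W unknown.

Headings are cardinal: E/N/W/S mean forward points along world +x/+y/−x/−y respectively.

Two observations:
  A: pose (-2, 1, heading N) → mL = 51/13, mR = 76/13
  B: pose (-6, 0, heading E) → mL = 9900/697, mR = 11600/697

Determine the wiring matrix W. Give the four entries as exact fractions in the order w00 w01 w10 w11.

1/2 1 1 1

obs A: pose=(-2,1,N) → sL=50/13, sR=2, mL=51/13, mR=76/13
obs B: pose=(-6,0,E) → sL=200/41, sR=200/17, mL=9900/697, mR=11600/697
sensor matrix S = [[50/13, 2], [200/41, 200/17]]; det S = 321600/9061
solve [mL_A; mL_B] = S·[w00; w01] and [mR_A; mR_B] = S·[w10; w11]:
  w00 = 1/2, w01 = 1, w10 = 1, w11 = 1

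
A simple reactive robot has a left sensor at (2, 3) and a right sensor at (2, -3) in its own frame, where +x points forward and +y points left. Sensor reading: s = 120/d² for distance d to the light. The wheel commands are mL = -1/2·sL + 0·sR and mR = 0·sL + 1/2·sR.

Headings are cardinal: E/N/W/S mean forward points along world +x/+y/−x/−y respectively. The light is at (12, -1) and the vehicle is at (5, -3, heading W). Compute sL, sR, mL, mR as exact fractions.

60/53 60/41 -30/53 30/41

left sensor world pos  = (3, -6); dL² = 106
right sensor world pos = (3, 0); dR² = 82
sL = 120/106 = 60/53
sR = 120/82 = 60/41
mL = -1/2·sL + 0·sR = -30/53
mR = 0·sL + 1/2·sR = 30/41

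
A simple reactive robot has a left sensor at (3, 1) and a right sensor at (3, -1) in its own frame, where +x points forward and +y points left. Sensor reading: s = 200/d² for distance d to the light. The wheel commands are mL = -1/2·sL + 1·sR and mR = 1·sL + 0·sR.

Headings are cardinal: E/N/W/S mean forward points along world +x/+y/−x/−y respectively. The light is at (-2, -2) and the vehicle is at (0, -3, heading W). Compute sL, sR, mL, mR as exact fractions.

40 200 180 40

left sensor world pos  = (-3, -4); dL² = 5
right sensor world pos = (-3, -2); dR² = 1
sL = 200/5 = 40
sR = 200/1 = 200
mL = -1/2·sL + 1·sR = 180
mR = 1·sL + 0·sR = 40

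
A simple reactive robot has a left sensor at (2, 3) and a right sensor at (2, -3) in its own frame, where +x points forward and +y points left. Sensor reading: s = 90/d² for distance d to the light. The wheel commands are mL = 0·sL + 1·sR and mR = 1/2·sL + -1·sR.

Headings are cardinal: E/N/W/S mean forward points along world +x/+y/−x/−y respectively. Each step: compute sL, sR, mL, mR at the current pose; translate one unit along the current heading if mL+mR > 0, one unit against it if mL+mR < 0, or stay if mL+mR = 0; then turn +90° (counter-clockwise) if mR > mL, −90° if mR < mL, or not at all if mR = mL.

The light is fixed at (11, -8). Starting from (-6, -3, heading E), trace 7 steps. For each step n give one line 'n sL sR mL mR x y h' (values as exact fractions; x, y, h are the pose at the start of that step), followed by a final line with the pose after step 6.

0 90/289 90/229 90/229 -15705/66181 -6 -3 E
1 45/89 9/37 9/37 63/6586 -5 -3 S
2 18/65 90/373 90/373 -2493/24245 -5 -4 W
3 45/218 45/116 45/116 -900/3161 -6 -4 N
4 90/289 90/229 90/229 -15705/66181 -6 -3 E
5 45/89 9/37 9/37 63/6586 -5 -3 S
6 18/65 90/373 90/373 -2493/24245 -5 -4 W
final -6 -4 N

n=0: pose=(-6,-3,E); sL=90/289, sR=90/229; mL=90/229, mR=-15705/66181; mL+mR=45/289 → advance +1; mR−mL=-41715/66181 → turn -1·90°
n=1: pose=(-5,-3,S); sL=45/89, sR=9/37; mL=9/37, mR=63/6586; mL+mR=45/178 → advance +1; mR−mL=-1539/6586 → turn -1·90°
n=2: pose=(-5,-4,W); sL=18/65, sR=90/373; mL=90/373, mR=-2493/24245; mL+mR=9/65 → advance +1; mR−mL=-8343/24245 → turn -1·90°
n=3: pose=(-6,-4,N); sL=45/218, sR=45/116; mL=45/116, mR=-900/3161; mL+mR=45/436 → advance +1; mR−mL=-8505/12644 → turn -1·90°
n=4: pose=(-6,-3,E); sL=90/289, sR=90/229; mL=90/229, mR=-15705/66181; mL+mR=45/289 → advance +1; mR−mL=-41715/66181 → turn -1·90°
n=5: pose=(-5,-3,S); sL=45/89, sR=9/37; mL=9/37, mR=63/6586; mL+mR=45/178 → advance +1; mR−mL=-1539/6586 → turn -1·90°
n=6: pose=(-5,-4,W); sL=18/65, sR=90/373; mL=90/373, mR=-2493/24245; mL+mR=9/65 → advance +1; mR−mL=-8343/24245 → turn -1·90°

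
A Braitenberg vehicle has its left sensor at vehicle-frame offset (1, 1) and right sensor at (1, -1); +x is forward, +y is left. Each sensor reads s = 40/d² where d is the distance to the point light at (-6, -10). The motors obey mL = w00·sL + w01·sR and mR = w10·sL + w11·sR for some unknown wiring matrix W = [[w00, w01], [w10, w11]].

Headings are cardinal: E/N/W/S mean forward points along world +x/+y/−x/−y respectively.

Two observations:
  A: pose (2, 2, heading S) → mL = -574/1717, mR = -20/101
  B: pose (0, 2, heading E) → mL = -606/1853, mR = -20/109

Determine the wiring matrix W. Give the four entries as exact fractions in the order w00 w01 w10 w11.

obs A: pose=(2,2,S) → sL=20/101, sR=4/17, mL=-574/1717, mR=-20/101
obs B: pose=(0,2,E) → sL=20/109, sR=4/17, mL=-606/1853, mR=-20/109
sensor matrix S = [[20/101, 4/17], [20/109, 4/17]]; det S = 640/187153
solve [mL_A; mL_B] = S·[w00; w01] and [mR_A; mR_B] = S·[w10; w11]:
  w00 = -1/2, w01 = -1, w10 = -1, w11 = 0

-1/2 -1 -1 0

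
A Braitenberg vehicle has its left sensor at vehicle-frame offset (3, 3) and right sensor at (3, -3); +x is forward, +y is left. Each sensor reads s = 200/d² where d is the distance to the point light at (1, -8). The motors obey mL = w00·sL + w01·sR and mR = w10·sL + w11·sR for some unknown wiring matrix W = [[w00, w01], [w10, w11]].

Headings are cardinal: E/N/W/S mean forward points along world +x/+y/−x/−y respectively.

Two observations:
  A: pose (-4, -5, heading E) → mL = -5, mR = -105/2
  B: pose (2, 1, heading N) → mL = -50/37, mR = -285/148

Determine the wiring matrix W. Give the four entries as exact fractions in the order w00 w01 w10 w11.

obs A: pose=(-4,-5,E) → sL=5, sR=50, mL=-5, mR=-105/2
obs B: pose=(2,1,N) → sL=50/37, sR=5/4, mL=-50/37, mR=-285/148
sensor matrix S = [[5, 50], [50/37, 5/4]]; det S = -9075/148
solve [mL_A; mL_B] = S·[w00; w01] and [mR_A; mR_B] = S·[w10; w11]:
  w00 = -1, w01 = 0, w10 = -1/2, w11 = -1

-1 0 -1/2 -1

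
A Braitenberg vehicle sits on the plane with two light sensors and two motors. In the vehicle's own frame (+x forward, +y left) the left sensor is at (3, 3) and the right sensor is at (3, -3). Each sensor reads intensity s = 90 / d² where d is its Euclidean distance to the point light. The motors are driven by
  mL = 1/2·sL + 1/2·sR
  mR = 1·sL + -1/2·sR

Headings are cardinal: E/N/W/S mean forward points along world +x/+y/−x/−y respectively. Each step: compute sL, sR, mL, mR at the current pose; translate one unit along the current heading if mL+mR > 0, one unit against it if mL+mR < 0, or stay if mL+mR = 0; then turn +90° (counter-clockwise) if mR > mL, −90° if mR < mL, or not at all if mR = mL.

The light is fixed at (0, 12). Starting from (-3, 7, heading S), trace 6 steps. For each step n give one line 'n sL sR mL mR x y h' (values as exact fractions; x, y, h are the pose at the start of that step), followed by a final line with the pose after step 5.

0 45/32 9/10 369/320 153/160 -3 7 S
1 10/13 2 18/13 -3/13 -3 6 W
2 45/29 9 153/29 -171/58 -4 6 N
3 18 18/13 126/13 225/13 -4 7 E
4 9/4 45/2 99/8 -9 -3 7 N
5 90 90/49 2250/49 4365/49 -3 8 E
final -2 8 N

n=0: pose=(-3,7,S); sL=45/32, sR=9/10; mL=369/320, mR=153/160; mL+mR=135/64 → advance +1; mR−mL=-63/320 → turn -1·90°
n=1: pose=(-3,6,W); sL=10/13, sR=2; mL=18/13, mR=-3/13; mL+mR=15/13 → advance +1; mR−mL=-21/13 → turn -1·90°
n=2: pose=(-4,6,N); sL=45/29, sR=9; mL=153/29, mR=-171/58; mL+mR=135/58 → advance +1; mR−mL=-477/58 → turn -1·90°
n=3: pose=(-4,7,E); sL=18, sR=18/13; mL=126/13, mR=225/13; mL+mR=27 → advance +1; mR−mL=99/13 → turn +1·90°
n=4: pose=(-3,7,N); sL=9/4, sR=45/2; mL=99/8, mR=-9; mL+mR=27/8 → advance +1; mR−mL=-171/8 → turn -1·90°
n=5: pose=(-3,8,E); sL=90, sR=90/49; mL=2250/49, mR=4365/49; mL+mR=135 → advance +1; mR−mL=2115/49 → turn +1·90°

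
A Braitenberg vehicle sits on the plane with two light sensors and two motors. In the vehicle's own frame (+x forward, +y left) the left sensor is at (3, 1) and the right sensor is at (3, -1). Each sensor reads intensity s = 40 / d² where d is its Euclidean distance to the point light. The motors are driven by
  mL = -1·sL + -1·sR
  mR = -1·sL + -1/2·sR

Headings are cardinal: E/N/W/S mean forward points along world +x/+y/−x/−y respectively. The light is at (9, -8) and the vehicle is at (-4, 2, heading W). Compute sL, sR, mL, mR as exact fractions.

left sensor world pos  = (-7, 1); dL² = 337
right sensor world pos = (-7, 3); dR² = 377
sL = 40/337 = 40/337
sR = 40/377 = 40/377
mL = -1·sL + -1·sR = -28560/127049
mR = -1·sL + -1/2·sR = -21820/127049

40/337 40/377 -28560/127049 -21820/127049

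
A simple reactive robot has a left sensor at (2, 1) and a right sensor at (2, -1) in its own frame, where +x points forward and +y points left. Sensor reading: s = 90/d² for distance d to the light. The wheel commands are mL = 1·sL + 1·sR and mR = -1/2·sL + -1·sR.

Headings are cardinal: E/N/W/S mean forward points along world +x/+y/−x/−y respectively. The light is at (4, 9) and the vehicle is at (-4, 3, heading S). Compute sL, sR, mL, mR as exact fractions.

left sensor world pos  = (-3, 1); dL² = 113
right sensor world pos = (-5, 1); dR² = 145
sL = 90/113 = 90/113
sR = 90/145 = 18/29
mL = 1·sL + 1·sR = 4644/3277
mR = -1/2·sL + -1·sR = -3339/3277

90/113 18/29 4644/3277 -3339/3277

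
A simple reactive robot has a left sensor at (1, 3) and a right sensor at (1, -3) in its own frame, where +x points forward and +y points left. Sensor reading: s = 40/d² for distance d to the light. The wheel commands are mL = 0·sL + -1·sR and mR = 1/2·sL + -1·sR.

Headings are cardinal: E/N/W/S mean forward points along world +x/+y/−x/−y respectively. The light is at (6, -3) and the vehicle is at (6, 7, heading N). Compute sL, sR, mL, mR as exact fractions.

4/13 4/13 -4/13 -2/13

left sensor world pos  = (3, 8); dL² = 130
right sensor world pos = (9, 8); dR² = 130
sL = 40/130 = 4/13
sR = 40/130 = 4/13
mL = 0·sL + -1·sR = -4/13
mR = 1/2·sL + -1·sR = -2/13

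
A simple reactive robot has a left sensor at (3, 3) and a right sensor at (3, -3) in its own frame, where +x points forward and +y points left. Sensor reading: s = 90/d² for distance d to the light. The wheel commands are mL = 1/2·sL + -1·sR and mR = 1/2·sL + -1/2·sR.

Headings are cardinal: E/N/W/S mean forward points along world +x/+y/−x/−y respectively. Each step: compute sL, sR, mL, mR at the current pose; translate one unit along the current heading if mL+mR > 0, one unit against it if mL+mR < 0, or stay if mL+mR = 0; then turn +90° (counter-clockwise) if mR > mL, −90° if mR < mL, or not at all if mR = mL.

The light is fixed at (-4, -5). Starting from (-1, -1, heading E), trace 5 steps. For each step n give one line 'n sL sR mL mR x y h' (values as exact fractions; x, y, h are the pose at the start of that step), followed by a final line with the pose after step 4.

n=0: pose=(-1,-1,E); sL=18/17, sR=90/37; mL=-1197/629, mR=-432/629; mL+mR=-1629/629 → advance -1; mR−mL=45/37 → turn +1·90°
n=1: pose=(-2,-1,N); sL=9/5, sR=45/37; mL=-117/370, mR=54/185; mL+mR=-9/370 → advance -1; mR−mL=45/74 → turn +1·90°
n=2: pose=(-2,-2,W); sL=90, sR=90/37; mL=1575/37, mR=1620/37; mL+mR=3195/37 → advance +1; mR−mL=45/37 → turn +1·90°
n=3: pose=(-3,-2,S); sL=45/8, sR=45/2; mL=-315/16, mR=-135/16; mL+mR=-225/8 → advance -1; mR−mL=45/4 → turn +1·90°
n=4: pose=(-3,-1,E); sL=18/13, sR=90/17; mL=-1017/221, mR=-432/221; mL+mR=-1449/221 → advance -1; mR−mL=45/17 → turn +1·90°

0 18/17 90/37 -1197/629 -432/629 -1 -1 E
1 9/5 45/37 -117/370 54/185 -2 -1 N
2 90 90/37 1575/37 1620/37 -2 -2 W
3 45/8 45/2 -315/16 -135/16 -3 -2 S
4 18/13 90/17 -1017/221 -432/221 -3 -1 E
final -4 -1 N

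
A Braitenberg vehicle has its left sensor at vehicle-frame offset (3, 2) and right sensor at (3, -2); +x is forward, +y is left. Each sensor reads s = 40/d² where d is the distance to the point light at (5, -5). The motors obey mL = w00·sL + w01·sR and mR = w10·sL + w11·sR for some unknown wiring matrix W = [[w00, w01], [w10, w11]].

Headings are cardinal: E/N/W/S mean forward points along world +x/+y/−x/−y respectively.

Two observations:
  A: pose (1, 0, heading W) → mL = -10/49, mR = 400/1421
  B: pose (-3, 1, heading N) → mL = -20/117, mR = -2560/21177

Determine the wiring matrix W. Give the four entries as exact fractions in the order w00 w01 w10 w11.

obs A: pose=(1,0,W) → sL=20/29, sR=20/49, mL=-10/49, mR=400/1421
obs B: pose=(-3,1,N) → sL=40/181, sR=40/117, mL=-20/117, mR=-2560/21177
sensor matrix S = [[20/29, 20/49], [40/181, 40/117]]; det S = 4380800/30092517
solve [mL_A; mL_B] = S·[w00; w01] and [mR_A; mR_B] = S·[w10; w11]:
  w00 = 0, w01 = -1/2, w10 = 1, w11 = -1

0 -1/2 1 -1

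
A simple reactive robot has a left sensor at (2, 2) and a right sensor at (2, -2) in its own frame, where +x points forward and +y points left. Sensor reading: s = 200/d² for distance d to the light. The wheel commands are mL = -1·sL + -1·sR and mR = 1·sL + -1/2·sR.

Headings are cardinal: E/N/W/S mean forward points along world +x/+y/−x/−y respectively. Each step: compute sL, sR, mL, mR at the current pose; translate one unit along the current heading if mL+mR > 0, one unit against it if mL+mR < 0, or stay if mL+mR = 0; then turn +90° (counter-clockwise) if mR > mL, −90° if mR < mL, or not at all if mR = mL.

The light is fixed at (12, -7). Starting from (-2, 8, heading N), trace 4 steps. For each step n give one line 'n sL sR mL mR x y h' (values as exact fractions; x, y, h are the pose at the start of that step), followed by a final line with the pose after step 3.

n=0: pose=(-2,8,N); sL=40/109, sR=200/433; mL=-39120/47197, mR=6420/47197; mL+mR=-300/433 → advance -1; mR−mL=45540/47197 → turn +1·90°
n=1: pose=(-2,7,W); sL=1/2, sR=25/64; mL=-57/64, mR=39/128; mL+mR=-75/128 → advance -1; mR−mL=153/128 → turn +1·90°
n=2: pose=(-1,7,S); sL=40/53, sR=200/369; mL=-25360/19557, mR=9460/19557; mL+mR=-100/123 → advance -1; mR−mL=34820/19557 → turn +1·90°
n=3: pose=(-1,8,E); sL=20/41, sR=20/29; mL=-1400/1189, mR=170/1189; mL+mR=-30/29 → advance -1; mR−mL=1570/1189 → turn +1·90°

0 40/109 200/433 -39120/47197 6420/47197 -2 8 N
1 1/2 25/64 -57/64 39/128 -2 7 W
2 40/53 200/369 -25360/19557 9460/19557 -1 7 S
3 20/41 20/29 -1400/1189 170/1189 -1 8 E
final -2 8 N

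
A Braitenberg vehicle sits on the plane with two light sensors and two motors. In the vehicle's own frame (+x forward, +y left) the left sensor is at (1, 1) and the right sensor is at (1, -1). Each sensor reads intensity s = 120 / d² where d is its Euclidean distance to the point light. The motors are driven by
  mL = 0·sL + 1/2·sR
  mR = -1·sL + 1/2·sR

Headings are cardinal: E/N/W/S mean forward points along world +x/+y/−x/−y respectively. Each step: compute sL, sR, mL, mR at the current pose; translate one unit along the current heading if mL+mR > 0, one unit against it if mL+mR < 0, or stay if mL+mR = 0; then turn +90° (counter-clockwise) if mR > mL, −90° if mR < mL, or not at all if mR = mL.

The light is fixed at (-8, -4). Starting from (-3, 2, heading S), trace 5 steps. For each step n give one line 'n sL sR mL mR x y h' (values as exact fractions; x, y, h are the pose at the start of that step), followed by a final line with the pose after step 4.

0 120/61 120/41 60/41 -1260/2501 -3 2 S
1 15/4 30/13 15/13 -135/52 -3 1 W
2 120/61 24/17 12/17 -1308/1037 -2 1 N
3 60/37 60/29 30/29 -630/1073 -2 0 E
4 120/73 8/3 4/3 -68/219 -1 0 S
final -1 -1 W

n=0: pose=(-3,2,S); sL=120/61, sR=120/41; mL=60/41, mR=-1260/2501; mL+mR=2400/2501 → advance +1; mR−mL=-120/61 → turn -1·90°
n=1: pose=(-3,1,W); sL=15/4, sR=30/13; mL=15/13, mR=-135/52; mL+mR=-75/52 → advance -1; mR−mL=-15/4 → turn -1·90°
n=2: pose=(-2,1,N); sL=120/61, sR=24/17; mL=12/17, mR=-1308/1037; mL+mR=-576/1037 → advance -1; mR−mL=-120/61 → turn -1·90°
n=3: pose=(-2,0,E); sL=60/37, sR=60/29; mL=30/29, mR=-630/1073; mL+mR=480/1073 → advance +1; mR−mL=-60/37 → turn -1·90°
n=4: pose=(-1,0,S); sL=120/73, sR=8/3; mL=4/3, mR=-68/219; mL+mR=224/219 → advance +1; mR−mL=-120/73 → turn -1·90°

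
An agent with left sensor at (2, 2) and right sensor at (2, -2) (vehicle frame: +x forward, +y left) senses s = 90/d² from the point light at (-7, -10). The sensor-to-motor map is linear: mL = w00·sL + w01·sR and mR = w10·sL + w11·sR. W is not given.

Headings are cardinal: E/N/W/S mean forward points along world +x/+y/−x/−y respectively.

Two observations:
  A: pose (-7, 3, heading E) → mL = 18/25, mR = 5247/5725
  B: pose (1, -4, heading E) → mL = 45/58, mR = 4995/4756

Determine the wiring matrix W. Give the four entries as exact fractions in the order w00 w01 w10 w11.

obs A: pose=(-7,3,E) → sL=90/229, sR=18/25, mL=18/25, mR=5247/5725
obs B: pose=(1,-4,E) → sL=45/82, sR=45/58, mL=45/58, mR=4995/4756
sensor matrix S = [[90/229, 18/25], [45/82, 45/58]]; det S = -122796/1361405
solve [mL_A; mL_B] = S·[w00; w01] and [mR_A; mR_B] = S·[w10; w11]:
  w00 = 0, w01 = 1, w10 = 1/2, w11 = 1

0 1 1/2 1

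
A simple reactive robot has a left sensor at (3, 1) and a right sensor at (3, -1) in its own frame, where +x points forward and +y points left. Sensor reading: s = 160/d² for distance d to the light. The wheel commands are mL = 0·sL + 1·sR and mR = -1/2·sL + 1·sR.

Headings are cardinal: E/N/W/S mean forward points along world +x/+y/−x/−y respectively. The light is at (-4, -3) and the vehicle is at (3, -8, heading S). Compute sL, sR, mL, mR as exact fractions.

left sensor world pos  = (4, -11); dL² = 128
right sensor world pos = (2, -11); dR² = 100
sL = 160/128 = 5/4
sR = 160/100 = 8/5
mL = 0·sL + 1·sR = 8/5
mR = -1/2·sL + 1·sR = 39/40

5/4 8/5 8/5 39/40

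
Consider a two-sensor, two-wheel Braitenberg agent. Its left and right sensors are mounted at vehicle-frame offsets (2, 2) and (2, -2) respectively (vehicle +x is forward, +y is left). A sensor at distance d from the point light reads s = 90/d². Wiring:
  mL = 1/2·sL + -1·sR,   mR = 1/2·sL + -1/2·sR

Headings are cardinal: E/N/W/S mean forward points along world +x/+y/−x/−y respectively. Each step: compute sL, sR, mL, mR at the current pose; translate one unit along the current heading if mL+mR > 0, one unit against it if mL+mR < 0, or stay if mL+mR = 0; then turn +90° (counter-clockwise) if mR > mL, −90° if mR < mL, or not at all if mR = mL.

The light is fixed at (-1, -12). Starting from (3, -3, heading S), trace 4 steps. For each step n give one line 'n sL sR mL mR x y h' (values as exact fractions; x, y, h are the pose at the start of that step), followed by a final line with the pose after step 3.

0 18/17 90/53 -1053/901 -288/901 3 -3 S
1 1/2 9/10 -13/20 -1/5 3 -2 E
2 18/29 90/169 -1089/4901 216/4901 2 -2 N
3 9/5 45/61 99/610 162/305 2 -3 W
final 1 -3 S

n=0: pose=(3,-3,S); sL=18/17, sR=90/53; mL=-1053/901, mR=-288/901; mL+mR=-1341/901 → advance -1; mR−mL=45/53 → turn +1·90°
n=1: pose=(3,-2,E); sL=1/2, sR=9/10; mL=-13/20, mR=-1/5; mL+mR=-17/20 → advance -1; mR−mL=9/20 → turn +1·90°
n=2: pose=(2,-2,N); sL=18/29, sR=90/169; mL=-1089/4901, mR=216/4901; mL+mR=-873/4901 → advance -1; mR−mL=45/169 → turn +1·90°
n=3: pose=(2,-3,W); sL=9/5, sR=45/61; mL=99/610, mR=162/305; mL+mR=423/610 → advance +1; mR−mL=45/122 → turn +1·90°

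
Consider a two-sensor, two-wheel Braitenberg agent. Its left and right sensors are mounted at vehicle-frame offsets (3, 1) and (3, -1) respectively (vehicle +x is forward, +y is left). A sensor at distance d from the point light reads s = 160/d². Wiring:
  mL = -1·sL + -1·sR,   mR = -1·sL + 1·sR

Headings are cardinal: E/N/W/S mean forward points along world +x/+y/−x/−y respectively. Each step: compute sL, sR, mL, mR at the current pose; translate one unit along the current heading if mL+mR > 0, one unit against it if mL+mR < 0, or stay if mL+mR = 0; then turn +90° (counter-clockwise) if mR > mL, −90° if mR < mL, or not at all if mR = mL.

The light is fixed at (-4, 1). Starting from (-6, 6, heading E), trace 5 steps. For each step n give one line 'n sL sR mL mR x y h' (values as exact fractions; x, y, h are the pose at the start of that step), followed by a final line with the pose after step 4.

0 160/37 160/17 -8640/629 3200/629 -6 6 E
1 2 40/17 -74/17 6/17 -7 6 N
2 32/9 160/61 -3392/549 -512/549 -7 5 W
3 80 16 -96 -64 -6 5 S
4 160/37 160/17 -8640/629 3200/629 -6 6 E
final -7 6 N

n=0: pose=(-6,6,E); sL=160/37, sR=160/17; mL=-8640/629, mR=3200/629; mL+mR=-320/37 → advance -1; mR−mL=320/17 → turn +1·90°
n=1: pose=(-7,6,N); sL=2, sR=40/17; mL=-74/17, mR=6/17; mL+mR=-4 → advance -1; mR−mL=80/17 → turn +1·90°
n=2: pose=(-7,5,W); sL=32/9, sR=160/61; mL=-3392/549, mR=-512/549; mL+mR=-64/9 → advance -1; mR−mL=320/61 → turn +1·90°
n=3: pose=(-6,5,S); sL=80, sR=16; mL=-96, mR=-64; mL+mR=-160 → advance -1; mR−mL=32 → turn +1·90°
n=4: pose=(-6,6,E); sL=160/37, sR=160/17; mL=-8640/629, mR=3200/629; mL+mR=-320/37 → advance -1; mR−mL=320/17 → turn +1·90°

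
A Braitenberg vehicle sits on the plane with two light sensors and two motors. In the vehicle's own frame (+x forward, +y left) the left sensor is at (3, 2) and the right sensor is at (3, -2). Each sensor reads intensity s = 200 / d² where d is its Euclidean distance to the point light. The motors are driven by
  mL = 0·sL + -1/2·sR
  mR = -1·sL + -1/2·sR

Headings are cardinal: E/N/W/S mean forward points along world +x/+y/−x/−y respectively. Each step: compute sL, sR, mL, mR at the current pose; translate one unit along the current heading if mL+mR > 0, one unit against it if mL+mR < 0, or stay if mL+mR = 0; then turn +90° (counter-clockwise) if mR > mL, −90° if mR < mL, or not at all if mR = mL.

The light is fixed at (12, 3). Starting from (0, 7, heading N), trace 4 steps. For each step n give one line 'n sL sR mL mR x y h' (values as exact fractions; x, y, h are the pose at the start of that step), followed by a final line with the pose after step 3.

0 40/49 200/149 -100/149 -10860/7301 0 7 N
1 100/53 100/41 -50/41 -6750/2173 0 6 E
2 200/121 8/9 -4/9 -2284/1089 -1 6 S
3 10/13 50/73 -25/73 -1055/949 -1 7 W
final 0 7 N

n=0: pose=(0,7,N); sL=40/49, sR=200/149; mL=-100/149, mR=-10860/7301; mL+mR=-15760/7301 → advance -1; mR−mL=-40/49 → turn -1·90°
n=1: pose=(0,6,E); sL=100/53, sR=100/41; mL=-50/41, mR=-6750/2173; mL+mR=-9400/2173 → advance -1; mR−mL=-100/53 → turn -1·90°
n=2: pose=(-1,6,S); sL=200/121, sR=8/9; mL=-4/9, mR=-2284/1089; mL+mR=-2768/1089 → advance -1; mR−mL=-200/121 → turn -1·90°
n=3: pose=(-1,7,W); sL=10/13, sR=50/73; mL=-25/73, mR=-1055/949; mL+mR=-1380/949 → advance -1; mR−mL=-10/13 → turn -1·90°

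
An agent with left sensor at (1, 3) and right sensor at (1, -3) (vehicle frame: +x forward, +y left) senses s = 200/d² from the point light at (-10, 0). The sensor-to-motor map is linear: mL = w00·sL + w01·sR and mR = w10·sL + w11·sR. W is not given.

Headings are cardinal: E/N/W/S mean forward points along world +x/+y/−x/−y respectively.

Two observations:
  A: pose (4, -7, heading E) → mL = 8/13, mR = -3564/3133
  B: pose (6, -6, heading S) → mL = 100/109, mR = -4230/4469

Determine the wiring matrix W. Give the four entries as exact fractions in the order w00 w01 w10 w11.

obs A: pose=(4,-7,E) → sL=200/241, sR=8/13, mL=8/13, mR=-3564/3133
obs B: pose=(6,-6,S) → sL=20/41, sR=100/109, mL=100/109, mR=-4230/4469
sensor matrix S = [[200/241, 8/13], [20/41, 100/109]]; det S = 6456960/14001377
solve [mL_A; mL_B] = S·[w00; w01] and [mR_A; mR_B] = S·[w10; w11]:
  w00 = 0, w01 = 1, w10 = -1, w11 = -1/2

0 1 -1 -1/2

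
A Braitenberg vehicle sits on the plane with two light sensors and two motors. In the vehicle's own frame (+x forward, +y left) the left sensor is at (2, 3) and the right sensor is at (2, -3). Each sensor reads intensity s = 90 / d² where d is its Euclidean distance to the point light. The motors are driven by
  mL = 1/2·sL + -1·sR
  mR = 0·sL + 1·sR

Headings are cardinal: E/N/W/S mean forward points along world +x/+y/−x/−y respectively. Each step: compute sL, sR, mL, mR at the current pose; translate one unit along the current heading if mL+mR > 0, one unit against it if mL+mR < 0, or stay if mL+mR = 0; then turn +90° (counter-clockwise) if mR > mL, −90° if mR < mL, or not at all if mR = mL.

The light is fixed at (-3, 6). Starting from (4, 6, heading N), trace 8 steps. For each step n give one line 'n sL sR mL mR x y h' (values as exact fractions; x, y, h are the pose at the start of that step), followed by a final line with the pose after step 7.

0 9/2 45/52 18/13 45/52 4 6 N
1 90/97 18/17 -981/1649 18/17 4 7 E
2 45/17 9/13 279/442 9/13 5 7 N
3 90/37 90/61 -585/2257 90/61 5 8 W
4 9/10 45/8 -207/40 45/8 4 8 S
5 90/97 18/17 -981/1649 18/17 4 7 E
6 45/17 9/13 279/442 9/13 5 7 N
7 90/37 90/61 -585/2257 90/61 5 8 W
final 4 8 S

n=0: pose=(4,6,N); sL=9/2, sR=45/52; mL=18/13, mR=45/52; mL+mR=9/4 → advance +1; mR−mL=-27/52 → turn -1·90°
n=1: pose=(4,7,E); sL=90/97, sR=18/17; mL=-981/1649, mR=18/17; mL+mR=45/97 → advance +1; mR−mL=2727/1649 → turn +1·90°
n=2: pose=(5,7,N); sL=45/17, sR=9/13; mL=279/442, mR=9/13; mL+mR=45/34 → advance +1; mR−mL=27/442 → turn +1·90°
n=3: pose=(5,8,W); sL=90/37, sR=90/61; mL=-585/2257, mR=90/61; mL+mR=45/37 → advance +1; mR−mL=3915/2257 → turn +1·90°
n=4: pose=(4,8,S); sL=9/10, sR=45/8; mL=-207/40, mR=45/8; mL+mR=9/20 → advance +1; mR−mL=54/5 → turn +1·90°
n=5: pose=(4,7,E); sL=90/97, sR=18/17; mL=-981/1649, mR=18/17; mL+mR=45/97 → advance +1; mR−mL=2727/1649 → turn +1·90°
n=6: pose=(5,7,N); sL=45/17, sR=9/13; mL=279/442, mR=9/13; mL+mR=45/34 → advance +1; mR−mL=27/442 → turn +1·90°
n=7: pose=(5,8,W); sL=90/37, sR=90/61; mL=-585/2257, mR=90/61; mL+mR=45/37 → advance +1; mR−mL=3915/2257 → turn +1·90°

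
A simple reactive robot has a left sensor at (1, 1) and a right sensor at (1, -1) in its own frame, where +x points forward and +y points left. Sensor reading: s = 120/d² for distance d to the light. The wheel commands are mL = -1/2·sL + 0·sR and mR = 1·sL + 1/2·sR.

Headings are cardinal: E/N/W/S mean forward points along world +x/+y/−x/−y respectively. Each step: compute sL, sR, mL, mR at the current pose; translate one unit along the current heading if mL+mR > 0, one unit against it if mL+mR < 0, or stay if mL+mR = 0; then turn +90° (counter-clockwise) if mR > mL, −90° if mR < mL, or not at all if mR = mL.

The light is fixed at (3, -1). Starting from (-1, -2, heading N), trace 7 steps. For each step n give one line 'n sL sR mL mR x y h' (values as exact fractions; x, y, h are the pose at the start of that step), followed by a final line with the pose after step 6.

n=0: pose=(-1,-2,N); sL=24/5, sR=40/3; mL=-12/5, mR=172/15; mL+mR=136/15 → advance +1; mR−mL=208/15 → turn +1·90°
n=1: pose=(-1,-1,W); sL=60/13, sR=60/13; mL=-30/13, mR=90/13; mL+mR=60/13 → advance +1; mR−mL=120/13 → turn +1·90°
n=2: pose=(-2,-1,S); sL=120/17, sR=120/37; mL=-60/17, mR=5460/629; mL+mR=3240/629 → advance +1; mR−mL=7680/629 → turn +1·90°
n=3: pose=(-2,-2,E); sL=15/2, sR=6; mL=-15/4, mR=21/2; mL+mR=27/4 → advance +1; mR−mL=57/4 → turn +1·90°
n=4: pose=(-1,-2,N); sL=24/5, sR=40/3; mL=-12/5, mR=172/15; mL+mR=136/15 → advance +1; mR−mL=208/15 → turn +1·90°
n=5: pose=(-1,-1,W); sL=60/13, sR=60/13; mL=-30/13, mR=90/13; mL+mR=60/13 → advance +1; mR−mL=120/13 → turn +1·90°
n=6: pose=(-2,-1,S); sL=120/17, sR=120/37; mL=-60/17, mR=5460/629; mL+mR=3240/629 → advance +1; mR−mL=7680/629 → turn +1·90°

0 24/5 40/3 -12/5 172/15 -1 -2 N
1 60/13 60/13 -30/13 90/13 -1 -1 W
2 120/17 120/37 -60/17 5460/629 -2 -1 S
3 15/2 6 -15/4 21/2 -2 -2 E
4 24/5 40/3 -12/5 172/15 -1 -2 N
5 60/13 60/13 -30/13 90/13 -1 -1 W
6 120/17 120/37 -60/17 5460/629 -2 -1 S
final -2 -2 E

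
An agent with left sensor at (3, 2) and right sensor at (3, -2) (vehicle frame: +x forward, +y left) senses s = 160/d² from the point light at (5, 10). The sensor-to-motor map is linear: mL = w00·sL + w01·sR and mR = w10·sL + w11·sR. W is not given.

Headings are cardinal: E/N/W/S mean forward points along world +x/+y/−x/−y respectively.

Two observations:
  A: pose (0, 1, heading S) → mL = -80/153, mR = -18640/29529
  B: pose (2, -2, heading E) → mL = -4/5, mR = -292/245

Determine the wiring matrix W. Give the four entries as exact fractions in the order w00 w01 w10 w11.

obs A: pose=(0,1,S) → sL=160/153, sR=160/193, mL=-80/153, mR=-18640/29529
obs B: pose=(2,-2,E) → sL=8/5, sR=40/49, mL=-4/5, mR=-292/245
sensor matrix S = [[160/153, 160/193], [8/5, 40/49]]; det S = -684032/1446921
solve [mL_A; mL_B] = S·[w00; w01] and [mR_A; mR_B] = S·[w10; w11]:
  w00 = -1/2, w01 = 0, w10 = -1, w11 = 1/2

-1/2 0 -1 1/2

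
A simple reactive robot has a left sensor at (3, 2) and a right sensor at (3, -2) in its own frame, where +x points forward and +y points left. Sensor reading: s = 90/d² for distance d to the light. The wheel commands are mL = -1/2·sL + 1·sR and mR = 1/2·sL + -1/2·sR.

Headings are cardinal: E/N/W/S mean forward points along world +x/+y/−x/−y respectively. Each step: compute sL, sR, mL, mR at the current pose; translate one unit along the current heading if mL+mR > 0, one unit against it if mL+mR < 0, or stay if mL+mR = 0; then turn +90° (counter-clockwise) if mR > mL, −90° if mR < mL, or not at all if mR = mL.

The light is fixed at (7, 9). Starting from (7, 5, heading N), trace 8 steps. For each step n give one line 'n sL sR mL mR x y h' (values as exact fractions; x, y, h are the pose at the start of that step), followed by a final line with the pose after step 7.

0 18 18 9 0 7 5 N
1 9 45/17 -63/34 54/17 7 6 E
2 90 10 -35 40 8 6 N
3 9/2 45/2 81/4 -9 8 7 W
4 18 18 9 0 7 7 N
5 9 5 1/2 2 7 8 E
6 18 90/13 -27/13 72/13 8 8 N
7 45/4 45/4 45/8 0 8 9 W
final 7 9 N

n=0: pose=(7,5,N); sL=18, sR=18; mL=9, mR=0; mL+mR=9 → advance +1; mR−mL=-9 → turn -1·90°
n=1: pose=(7,6,E); sL=9, sR=45/17; mL=-63/34, mR=54/17; mL+mR=45/34 → advance +1; mR−mL=171/34 → turn +1·90°
n=2: pose=(8,6,N); sL=90, sR=10; mL=-35, mR=40; mL+mR=5 → advance +1; mR−mL=75 → turn +1·90°
n=3: pose=(8,7,W); sL=9/2, sR=45/2; mL=81/4, mR=-9; mL+mR=45/4 → advance +1; mR−mL=-117/4 → turn -1·90°
n=4: pose=(7,7,N); sL=18, sR=18; mL=9, mR=0; mL+mR=9 → advance +1; mR−mL=-9 → turn -1·90°
n=5: pose=(7,8,E); sL=9, sR=5; mL=1/2, mR=2; mL+mR=5/2 → advance +1; mR−mL=3/2 → turn +1·90°
n=6: pose=(8,8,N); sL=18, sR=90/13; mL=-27/13, mR=72/13; mL+mR=45/13 → advance +1; mR−mL=99/13 → turn +1·90°
n=7: pose=(8,9,W); sL=45/4, sR=45/4; mL=45/8, mR=0; mL+mR=45/8 → advance +1; mR−mL=-45/8 → turn -1·90°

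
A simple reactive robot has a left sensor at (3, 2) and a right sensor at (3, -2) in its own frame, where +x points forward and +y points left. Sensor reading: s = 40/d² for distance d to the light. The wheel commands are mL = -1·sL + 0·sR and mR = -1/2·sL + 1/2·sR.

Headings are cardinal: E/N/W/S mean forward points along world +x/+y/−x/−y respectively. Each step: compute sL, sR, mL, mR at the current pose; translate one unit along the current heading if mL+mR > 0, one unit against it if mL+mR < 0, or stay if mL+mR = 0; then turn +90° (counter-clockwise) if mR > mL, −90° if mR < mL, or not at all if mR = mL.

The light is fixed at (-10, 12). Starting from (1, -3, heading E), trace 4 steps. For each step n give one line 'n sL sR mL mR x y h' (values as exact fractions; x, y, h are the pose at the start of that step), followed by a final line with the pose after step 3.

0 8/73 8/97 -8/73 -96/7081 1 -3 E
1 5/26 5/36 -5/26 -25/936 0 -3 N
2 40/373 8/49 -40/373 512/18277 0 -4 W
3 4/53 20/221 -4/53 88/11713 1 -4 S
final 1 -3 E

n=0: pose=(1,-3,E); sL=8/73, sR=8/97; mL=-8/73, mR=-96/7081; mL+mR=-872/7081 → advance -1; mR−mL=680/7081 → turn +1·90°
n=1: pose=(0,-3,N); sL=5/26, sR=5/36; mL=-5/26, mR=-25/936; mL+mR=-205/936 → advance -1; mR−mL=155/936 → turn +1·90°
n=2: pose=(0,-4,W); sL=40/373, sR=8/49; mL=-40/373, mR=512/18277; mL+mR=-1448/18277 → advance -1; mR−mL=2472/18277 → turn +1·90°
n=3: pose=(1,-4,S); sL=4/53, sR=20/221; mL=-4/53, mR=88/11713; mL+mR=-796/11713 → advance -1; mR−mL=972/11713 → turn +1·90°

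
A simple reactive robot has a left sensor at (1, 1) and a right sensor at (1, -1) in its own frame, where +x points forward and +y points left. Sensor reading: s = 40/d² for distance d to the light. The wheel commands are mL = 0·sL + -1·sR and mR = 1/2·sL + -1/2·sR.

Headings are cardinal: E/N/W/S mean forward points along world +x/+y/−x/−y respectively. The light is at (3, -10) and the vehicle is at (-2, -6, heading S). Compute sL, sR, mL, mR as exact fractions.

left sensor world pos  = (-1, -7); dL² = 25
right sensor world pos = (-3, -7); dR² = 45
sL = 40/25 = 8/5
sR = 40/45 = 8/9
mL = 0·sL + -1·sR = -8/9
mR = 1/2·sL + -1/2·sR = 16/45

8/5 8/9 -8/9 16/45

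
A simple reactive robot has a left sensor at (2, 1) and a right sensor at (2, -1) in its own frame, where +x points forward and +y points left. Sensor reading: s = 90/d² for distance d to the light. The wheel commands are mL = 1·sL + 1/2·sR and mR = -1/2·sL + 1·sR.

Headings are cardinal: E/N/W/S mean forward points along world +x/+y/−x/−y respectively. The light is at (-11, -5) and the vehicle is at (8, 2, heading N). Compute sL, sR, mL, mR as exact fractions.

2/9 90/481 1367/4329 329/4329

left sensor world pos  = (7, 4); dL² = 405
right sensor world pos = (9, 4); dR² = 481
sL = 90/405 = 2/9
sR = 90/481 = 90/481
mL = 1·sL + 1/2·sR = 1367/4329
mR = -1/2·sL + 1·sR = 329/4329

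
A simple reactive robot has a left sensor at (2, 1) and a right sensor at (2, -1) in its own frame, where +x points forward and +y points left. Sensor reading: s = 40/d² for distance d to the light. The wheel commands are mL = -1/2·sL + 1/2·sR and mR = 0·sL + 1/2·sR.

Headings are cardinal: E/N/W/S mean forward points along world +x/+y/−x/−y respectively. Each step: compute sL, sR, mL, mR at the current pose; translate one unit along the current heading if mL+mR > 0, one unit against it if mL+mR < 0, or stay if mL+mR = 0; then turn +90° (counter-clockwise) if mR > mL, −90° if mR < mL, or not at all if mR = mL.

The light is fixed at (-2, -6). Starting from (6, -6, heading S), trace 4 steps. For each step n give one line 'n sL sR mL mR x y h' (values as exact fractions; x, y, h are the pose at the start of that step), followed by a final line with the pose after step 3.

n=0: pose=(6,-6,S); sL=8/17, sR=40/53; mL=128/901, mR=20/53; mL+mR=468/901 → advance +1; mR−mL=4/17 → turn +1·90°
n=1: pose=(6,-7,E); sL=2/5, sR=5/13; mL=-1/130, mR=5/26; mL+mR=12/65 → advance +1; mR−mL=1/5 → turn +1·90°
n=2: pose=(7,-7,N); sL=8/13, sR=40/101; mL=-144/1313, mR=20/101; mL+mR=116/1313 → advance +1; mR−mL=4/13 → turn +1·90°
n=3: pose=(7,-6,W); sL=4/5, sR=4/5; mL=0, mR=2/5; mL+mR=2/5 → advance +1; mR−mL=2/5 → turn +1·90°

0 8/17 40/53 128/901 20/53 6 -6 S
1 2/5 5/13 -1/130 5/26 6 -7 E
2 8/13 40/101 -144/1313 20/101 7 -7 N
3 4/5 4/5 0 2/5 7 -6 W
final 6 -6 S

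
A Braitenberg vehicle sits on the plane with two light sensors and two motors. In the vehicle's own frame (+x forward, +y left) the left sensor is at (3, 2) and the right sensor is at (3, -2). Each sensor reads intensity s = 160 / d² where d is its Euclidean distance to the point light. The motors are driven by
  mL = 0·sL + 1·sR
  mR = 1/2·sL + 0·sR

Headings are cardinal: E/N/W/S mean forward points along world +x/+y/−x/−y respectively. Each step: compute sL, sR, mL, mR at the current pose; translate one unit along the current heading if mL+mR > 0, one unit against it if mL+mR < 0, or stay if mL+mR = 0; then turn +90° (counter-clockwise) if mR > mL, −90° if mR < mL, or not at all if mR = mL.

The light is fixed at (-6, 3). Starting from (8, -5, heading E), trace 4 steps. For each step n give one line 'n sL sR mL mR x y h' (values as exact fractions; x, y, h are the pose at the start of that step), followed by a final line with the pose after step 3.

n=0: pose=(8,-5,E); sL=32/65, sR=160/389; mL=160/389, mR=16/65; mL+mR=16624/25285 → advance +1; mR−mL=-4176/25285 → turn -1·90°
n=1: pose=(9,-5,S); sL=16/41, sR=16/29; mL=16/29, mR=8/41; mL+mR=888/1189 → advance +1; mR−mL=-424/1189 → turn -1·90°
n=2: pose=(9,-6,W); sL=32/53, sR=160/193; mL=160/193, mR=16/53; mL+mR=11568/10229 → advance +1; mR−mL=-5392/10229 → turn -1·90°
n=3: pose=(8,-6,N); sL=8/9, sR=40/73; mL=40/73, mR=4/9; mL+mR=652/657 → advance +1; mR−mL=-68/657 → turn -1·90°

0 32/65 160/389 160/389 16/65 8 -5 E
1 16/41 16/29 16/29 8/41 9 -5 S
2 32/53 160/193 160/193 16/53 9 -6 W
3 8/9 40/73 40/73 4/9 8 -6 N
final 8 -5 E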